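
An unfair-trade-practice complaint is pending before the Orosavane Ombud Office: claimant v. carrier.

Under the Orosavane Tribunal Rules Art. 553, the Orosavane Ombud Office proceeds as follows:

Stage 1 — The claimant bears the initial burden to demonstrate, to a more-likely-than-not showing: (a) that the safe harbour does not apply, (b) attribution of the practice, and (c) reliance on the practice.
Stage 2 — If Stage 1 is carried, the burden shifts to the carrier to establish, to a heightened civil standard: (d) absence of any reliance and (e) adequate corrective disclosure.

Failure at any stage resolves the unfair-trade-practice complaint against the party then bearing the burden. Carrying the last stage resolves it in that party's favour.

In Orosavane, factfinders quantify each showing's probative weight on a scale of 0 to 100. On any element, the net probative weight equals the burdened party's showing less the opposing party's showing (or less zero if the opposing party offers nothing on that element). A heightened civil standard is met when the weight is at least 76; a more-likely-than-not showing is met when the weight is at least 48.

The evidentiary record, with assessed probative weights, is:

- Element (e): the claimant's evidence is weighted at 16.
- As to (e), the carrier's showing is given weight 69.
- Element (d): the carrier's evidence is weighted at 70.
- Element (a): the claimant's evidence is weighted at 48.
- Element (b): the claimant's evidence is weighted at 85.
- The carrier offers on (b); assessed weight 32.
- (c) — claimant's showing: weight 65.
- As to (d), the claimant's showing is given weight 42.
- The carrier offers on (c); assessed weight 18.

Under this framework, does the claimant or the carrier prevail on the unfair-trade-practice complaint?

Stage 1 (claimant, a more-likely-than-not showing, weight is at least 48): (a) 48 ≥ 48 — meets; (b) net 85−32=53 ≥ 48 — meets; (c) net 65−18=47 < 48 — fails.
  Not every element is met, so the claimant fails to carry Stage 1.
So the carrier prevails.

carrier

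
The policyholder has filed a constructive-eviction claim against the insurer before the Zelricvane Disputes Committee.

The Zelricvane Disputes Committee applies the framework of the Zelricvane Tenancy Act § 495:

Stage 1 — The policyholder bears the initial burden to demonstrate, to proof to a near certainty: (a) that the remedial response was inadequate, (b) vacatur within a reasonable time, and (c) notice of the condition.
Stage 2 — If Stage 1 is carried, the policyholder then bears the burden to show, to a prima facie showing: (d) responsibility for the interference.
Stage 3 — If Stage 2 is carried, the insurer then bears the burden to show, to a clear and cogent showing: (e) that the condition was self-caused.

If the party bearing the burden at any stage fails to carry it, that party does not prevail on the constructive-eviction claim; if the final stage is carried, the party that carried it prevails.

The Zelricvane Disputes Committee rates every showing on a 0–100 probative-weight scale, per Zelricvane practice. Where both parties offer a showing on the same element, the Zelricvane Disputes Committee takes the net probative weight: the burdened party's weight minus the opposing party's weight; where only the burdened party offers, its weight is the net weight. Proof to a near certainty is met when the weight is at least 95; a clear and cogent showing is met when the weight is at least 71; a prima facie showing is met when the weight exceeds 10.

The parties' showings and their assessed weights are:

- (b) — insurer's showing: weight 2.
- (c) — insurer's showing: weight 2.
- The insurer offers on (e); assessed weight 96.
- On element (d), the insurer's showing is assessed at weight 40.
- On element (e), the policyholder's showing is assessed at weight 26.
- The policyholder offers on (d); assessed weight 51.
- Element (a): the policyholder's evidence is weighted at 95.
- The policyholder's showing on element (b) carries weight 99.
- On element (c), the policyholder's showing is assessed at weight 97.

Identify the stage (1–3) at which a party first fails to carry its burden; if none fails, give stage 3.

At Stage 1 the policyholder must meet proof to a near certainty (weight is at least 95): on (a) the weight is 95, ≥ 95, so (a) meets the standard; on (b) the weight is 99 less the opposing 2 gives net 97, ≥ 95, so (b) meets the standard; on (c) the weight is 97 less the opposing 2 gives net 95, ≥ 95, so (c) meets the standard.
  All elements met. The policyholder retains the burden for Stage 2.
At Stage 2 the policyholder must meet a prima facie showing (weight exceeds 10): on (d) the weight is 51 less the opposing 40 gives net 11, which does exceed 10, so (d) meets the standard.
  Stage 2 carried; the burden shifts to the insurer.
At Stage 3 the insurer must meet a clear and cogent showing (weight is at least 71): on (e) the weight is 96 less the opposing 26 gives net 70, < 71, so (e) does not meet the standard.
  Stage 3 not carried; the insurer fails its burden.
The analysis ends at Stage 3; the policyholder prevails.

stage 3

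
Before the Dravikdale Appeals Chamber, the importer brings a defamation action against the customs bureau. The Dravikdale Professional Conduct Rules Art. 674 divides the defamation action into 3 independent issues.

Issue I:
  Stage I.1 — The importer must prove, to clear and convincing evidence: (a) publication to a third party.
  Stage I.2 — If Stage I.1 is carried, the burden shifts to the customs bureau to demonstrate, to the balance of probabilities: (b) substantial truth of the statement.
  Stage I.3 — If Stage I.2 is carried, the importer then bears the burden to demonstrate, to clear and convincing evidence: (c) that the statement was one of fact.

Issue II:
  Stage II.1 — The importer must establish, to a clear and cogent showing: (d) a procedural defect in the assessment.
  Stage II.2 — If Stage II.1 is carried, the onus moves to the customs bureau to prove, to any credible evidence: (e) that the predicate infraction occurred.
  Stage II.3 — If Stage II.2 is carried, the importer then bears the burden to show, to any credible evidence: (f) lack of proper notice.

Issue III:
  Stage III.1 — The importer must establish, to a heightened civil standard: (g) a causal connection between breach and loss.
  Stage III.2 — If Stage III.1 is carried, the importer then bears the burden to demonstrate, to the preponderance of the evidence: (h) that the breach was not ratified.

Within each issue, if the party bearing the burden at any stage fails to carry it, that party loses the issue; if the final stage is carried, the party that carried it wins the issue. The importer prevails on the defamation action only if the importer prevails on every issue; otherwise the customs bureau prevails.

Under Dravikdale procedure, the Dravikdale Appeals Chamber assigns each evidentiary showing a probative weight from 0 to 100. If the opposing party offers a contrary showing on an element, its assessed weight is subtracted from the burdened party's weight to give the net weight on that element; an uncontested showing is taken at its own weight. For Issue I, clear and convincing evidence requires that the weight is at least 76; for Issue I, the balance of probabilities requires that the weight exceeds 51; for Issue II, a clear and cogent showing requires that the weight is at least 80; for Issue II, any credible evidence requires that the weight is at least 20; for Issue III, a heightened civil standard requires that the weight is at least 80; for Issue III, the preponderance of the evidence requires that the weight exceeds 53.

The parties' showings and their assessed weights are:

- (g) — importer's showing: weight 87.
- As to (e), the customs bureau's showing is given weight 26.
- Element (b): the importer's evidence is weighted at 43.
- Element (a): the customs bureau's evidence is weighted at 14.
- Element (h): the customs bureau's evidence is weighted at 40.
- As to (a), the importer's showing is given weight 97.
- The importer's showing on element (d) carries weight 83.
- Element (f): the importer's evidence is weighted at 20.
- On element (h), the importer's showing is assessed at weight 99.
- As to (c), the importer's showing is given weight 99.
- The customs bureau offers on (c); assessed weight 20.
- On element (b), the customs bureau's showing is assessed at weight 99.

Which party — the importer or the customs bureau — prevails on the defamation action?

importer

— Issue I —
Stage I.1 (importer, clear and convincing evidence, weight is at least 76): (a) net 97−14=83 ≥ 76 — meets.
  Stage I.1 is satisfied; the onus moves to the customs bureau.
Stage I.2 (customs bureau, the balance of probabilities, weight exceeds 51): (b) net 99−43=56 > 51 — meets.
  All elements met. The burden passes to the importer.
Stage I.3 (importer, clear and convincing evidence, weight is at least 76): (c) net 99−20=79 ≥ 76 — meets.
  Stage I.3 carried; the final stage is satisfied.
All stages carried — the importer prevails on this issue.
— Issue II —
Stage II.1 — burden on importer; standard: a clear and cogent showing (weight is at least 80).
    (d): 83 ≥ 80 [met]
  The importer carries Stage II.1; the customs bureau now bears the burden.
Stage II.2 — burden on customs bureau; standard: any credible evidence (weight is at least 20).
    (e): 26 ≥ 20 [met]
  Stage II.2 is satisfied; the onus moves to the importer.
Stage II.3 — burden on importer; standard: any credible evidence (weight is at least 20).
    (f): 20 ≥ 20 [met]
  All elements met at the final stage.
Every stage carried; the importer prevails on this issue.
— Issue III —
At Stage III.1 the importer must meet a heightened civil standard (weight is at least 80): on (g) the weight is 87, ≥ 80, so (g) meets the standard.
  All elements met. The importer retains the burden for Stage III.2.
At Stage III.2 the importer must meet the preponderance of the evidence (weight exceeds 53): on (h) the weight is 99 less the opposing 40 gives net 59, which does exceed 53, so (h) meets the standard.
  Stage III.2 carried; the final stage is satisfied.
With every stage satisfied, the importer prevails on this issue.
Per-issue: Issue I → importer; Issue II → importer; Issue III → importer. The importer must prevail on every issue; overall, the importer prevails.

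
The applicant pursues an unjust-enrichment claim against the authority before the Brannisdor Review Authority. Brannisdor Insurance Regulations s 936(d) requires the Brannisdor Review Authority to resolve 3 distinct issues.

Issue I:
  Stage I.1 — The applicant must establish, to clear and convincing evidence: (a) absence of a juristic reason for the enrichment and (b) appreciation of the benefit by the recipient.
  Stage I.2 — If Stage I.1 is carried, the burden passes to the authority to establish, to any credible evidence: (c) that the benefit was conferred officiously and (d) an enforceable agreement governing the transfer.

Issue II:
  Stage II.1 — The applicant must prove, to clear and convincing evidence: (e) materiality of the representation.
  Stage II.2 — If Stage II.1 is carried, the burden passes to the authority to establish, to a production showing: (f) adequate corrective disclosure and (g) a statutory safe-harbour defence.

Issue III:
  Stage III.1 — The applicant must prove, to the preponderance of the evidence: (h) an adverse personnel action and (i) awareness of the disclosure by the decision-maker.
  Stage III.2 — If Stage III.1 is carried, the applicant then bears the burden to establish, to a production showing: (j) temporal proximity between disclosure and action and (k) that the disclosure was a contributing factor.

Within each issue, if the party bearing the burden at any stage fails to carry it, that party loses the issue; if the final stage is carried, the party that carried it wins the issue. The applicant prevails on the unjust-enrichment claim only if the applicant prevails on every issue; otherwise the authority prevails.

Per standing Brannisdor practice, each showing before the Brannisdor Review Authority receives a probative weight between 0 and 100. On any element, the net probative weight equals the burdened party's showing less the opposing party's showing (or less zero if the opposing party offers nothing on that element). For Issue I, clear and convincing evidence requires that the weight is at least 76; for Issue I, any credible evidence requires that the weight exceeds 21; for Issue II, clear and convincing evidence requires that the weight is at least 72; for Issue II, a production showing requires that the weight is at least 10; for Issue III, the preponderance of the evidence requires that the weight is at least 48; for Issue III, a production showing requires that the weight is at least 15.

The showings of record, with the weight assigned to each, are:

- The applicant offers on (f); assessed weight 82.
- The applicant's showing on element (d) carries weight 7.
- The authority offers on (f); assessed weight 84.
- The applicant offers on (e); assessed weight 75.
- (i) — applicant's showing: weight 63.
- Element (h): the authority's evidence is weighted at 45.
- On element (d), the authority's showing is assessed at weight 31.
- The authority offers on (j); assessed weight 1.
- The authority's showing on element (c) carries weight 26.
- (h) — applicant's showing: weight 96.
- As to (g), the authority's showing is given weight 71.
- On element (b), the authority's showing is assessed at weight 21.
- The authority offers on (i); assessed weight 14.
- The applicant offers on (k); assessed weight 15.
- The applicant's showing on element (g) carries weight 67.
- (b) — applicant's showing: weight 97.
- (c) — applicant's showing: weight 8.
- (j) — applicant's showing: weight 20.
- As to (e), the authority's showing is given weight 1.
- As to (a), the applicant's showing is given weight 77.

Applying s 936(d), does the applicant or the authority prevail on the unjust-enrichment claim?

applicant

— Issue I —
Stage I.1 — burden on applicant; standard: clear and convincing evidence (weight is at least 76).
    (a): 77 ≥ 76 [met]
    (b): 97 − 21 = 76 ≥ 76 [met]
  The applicant carries Stage I.1; the authority now bears the burden.
Stage I.2 — burden on authority; standard: any credible evidence (weight exceeds 21).
    (c): 26 − 8 = 18 ≤ 21 [not met]
    (d): 31 − 7 = 24 > 21 [met]
  Stage I.2 not carried; the authority fails its burden.
So the applicant prevails on this issue.
— Issue II —
Stage II.1 — burden on applicant; standard: clear and convincing evidence (weight is at least 72).
    (e): 75 − 1 = 74 ≥ 72 [met]
  All elements met. The burden passes to the authority.
Stage II.2 — burden on authority; standard: a production showing (weight is at least 10).
    (f): 84 − 82 = 2 < 10 [not met]
    (g): 71 − 67 = 4 < 10 [not met]
  Stage II.2 not carried; the authority fails its burden.
So the applicant prevails on this issue.
— Issue III —
Stage III.1 (applicant, the preponderance of the evidence, weight is at least 48): (h) net 96−45=51 ≥ 48 — meets; (i) net 63−14=49 ≥ 48 — meets.
  Stage III.1 carried; the burden remains with the applicant.
Stage III.2 (applicant, a production showing, weight is at least 15): (j) net 20−1=19 ≥ 15 — meets; (k) 15 ≥ 15 — meets.
  Stage III.2 carried; the final stage is satisfied.
Every stage carried; the applicant prevails on this issue.
Per-issue: Issue I → applicant; Issue II → applicant; Issue III → applicant. The applicant must prevail on every issue; overall, the applicant prevails.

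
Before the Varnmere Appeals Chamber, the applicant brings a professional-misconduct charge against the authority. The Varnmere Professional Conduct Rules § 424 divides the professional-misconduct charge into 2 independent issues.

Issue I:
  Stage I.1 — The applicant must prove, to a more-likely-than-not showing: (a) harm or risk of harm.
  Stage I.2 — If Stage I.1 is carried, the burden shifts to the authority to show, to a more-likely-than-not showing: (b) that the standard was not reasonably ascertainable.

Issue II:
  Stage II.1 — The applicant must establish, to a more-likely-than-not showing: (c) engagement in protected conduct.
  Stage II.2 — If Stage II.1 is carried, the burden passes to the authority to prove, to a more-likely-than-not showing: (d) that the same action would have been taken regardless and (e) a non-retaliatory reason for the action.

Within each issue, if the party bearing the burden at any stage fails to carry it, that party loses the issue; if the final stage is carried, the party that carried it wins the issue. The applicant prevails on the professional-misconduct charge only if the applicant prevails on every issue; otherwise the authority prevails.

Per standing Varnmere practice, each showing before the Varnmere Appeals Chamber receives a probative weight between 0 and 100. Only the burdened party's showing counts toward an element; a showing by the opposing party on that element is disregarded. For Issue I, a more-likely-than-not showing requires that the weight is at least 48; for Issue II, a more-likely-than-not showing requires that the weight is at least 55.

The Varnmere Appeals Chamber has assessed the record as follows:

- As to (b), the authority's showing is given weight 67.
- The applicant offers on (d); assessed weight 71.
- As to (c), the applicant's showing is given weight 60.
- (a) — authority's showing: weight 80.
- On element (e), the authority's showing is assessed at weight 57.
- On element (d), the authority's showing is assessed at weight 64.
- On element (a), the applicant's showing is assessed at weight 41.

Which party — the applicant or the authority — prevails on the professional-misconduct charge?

— Issue I —
At Stage I.1 the applicant must meet a more-likely-than-not showing (weight is at least 48): on (a) the weight is 41 (the authority's 80 is given no effect), which does not reach 48, so (a) does not meet the standard.
  Stage I.1 not carried; the applicant fails its burden.
So the authority prevails on this issue.
— Issue II —
At Stage II.1 the applicant must meet a more-likely-than-not showing (weight is at least 55): on (c) the weight is 60, which does reach 55, so (c) meets the standard.
  Stage II.1 carried; the burden shifts to the authority.
At Stage II.2 the authority must meet a more-likely-than-not showing (weight is at least 55): on (d) the weight is 64 (the applicant's 71 is given no effect), ≥ 55, so (d) meets the standard; on (e) the weight is 57, ≥ 55, so (e) meets the standard.
  The authority carries the last stage.
Every stage carried; the authority prevails on this issue.
Per-issue: Issue I → authority; Issue II → authority. The applicant must prevail on every issue; overall, the authority prevails.

authority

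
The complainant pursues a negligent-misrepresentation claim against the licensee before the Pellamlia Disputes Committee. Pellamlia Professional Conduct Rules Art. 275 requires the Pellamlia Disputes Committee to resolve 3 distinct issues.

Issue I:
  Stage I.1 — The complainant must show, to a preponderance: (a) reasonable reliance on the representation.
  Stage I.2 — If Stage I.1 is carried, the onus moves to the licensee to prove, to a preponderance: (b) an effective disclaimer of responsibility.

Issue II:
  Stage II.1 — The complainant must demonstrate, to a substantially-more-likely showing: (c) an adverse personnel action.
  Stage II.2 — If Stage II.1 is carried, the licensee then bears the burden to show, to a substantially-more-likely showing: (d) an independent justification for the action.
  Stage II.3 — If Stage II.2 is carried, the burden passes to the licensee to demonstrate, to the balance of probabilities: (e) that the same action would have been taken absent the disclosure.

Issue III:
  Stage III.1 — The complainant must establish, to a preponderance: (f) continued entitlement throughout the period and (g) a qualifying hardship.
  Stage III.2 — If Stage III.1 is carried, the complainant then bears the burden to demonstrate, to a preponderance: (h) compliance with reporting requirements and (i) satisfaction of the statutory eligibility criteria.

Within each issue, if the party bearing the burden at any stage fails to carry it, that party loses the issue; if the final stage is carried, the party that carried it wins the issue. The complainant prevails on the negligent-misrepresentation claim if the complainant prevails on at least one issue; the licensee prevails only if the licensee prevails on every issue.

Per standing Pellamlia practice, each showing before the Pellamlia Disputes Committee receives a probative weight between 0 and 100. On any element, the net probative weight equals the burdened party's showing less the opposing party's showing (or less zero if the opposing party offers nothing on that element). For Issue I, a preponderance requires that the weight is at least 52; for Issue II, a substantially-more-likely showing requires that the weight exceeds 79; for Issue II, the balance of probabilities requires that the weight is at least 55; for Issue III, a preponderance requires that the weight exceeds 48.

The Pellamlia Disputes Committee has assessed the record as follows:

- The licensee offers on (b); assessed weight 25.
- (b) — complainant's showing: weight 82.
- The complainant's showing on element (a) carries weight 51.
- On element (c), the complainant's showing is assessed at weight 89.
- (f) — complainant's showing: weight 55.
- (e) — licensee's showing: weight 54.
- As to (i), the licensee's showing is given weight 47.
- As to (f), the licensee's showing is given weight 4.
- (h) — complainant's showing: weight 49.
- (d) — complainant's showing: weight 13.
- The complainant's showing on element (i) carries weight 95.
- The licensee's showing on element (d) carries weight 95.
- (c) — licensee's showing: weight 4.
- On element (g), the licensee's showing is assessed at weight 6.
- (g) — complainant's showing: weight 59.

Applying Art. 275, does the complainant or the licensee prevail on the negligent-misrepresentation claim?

— Issue I —
Stage I.1 — burden on complainant; standard: a preponderance (weight is at least 52).
    (a): 51 < 52 [not met]
  The complainant does not carry Stage I.1.
So the licensee prevails on this issue.
— Issue II —
At Stage II.1 the complainant must meet a substantially-more-likely showing (weight exceeds 79): on (c) the weight is 89 less the opposing 4 gives net 85, > 79, so (c) meets the standard.
  All elements met. The burden passes to the licensee.
At Stage II.2 the licensee must meet a substantially-more-likely showing (weight exceeds 79): on (d) the weight is 95 less the opposing 13 gives net 82, which does exceed 79, so (d) meets the standard.
  Stage II.2 is satisfied; the licensee continues to bear the burden.
At Stage II.3 the licensee must meet the balance of probabilities (weight is at least 55): on (e) the weight is 54, which does not reach 55, so (e) does not meet the standard.
  The licensee does not carry Stage II.3.
The complainant prevails on this issue.
— Issue III —
At Stage III.1 the complainant must meet a preponderance (weight exceeds 48): on (f) the weight is 55 less the opposing 4 gives net 51, which does exceed 48, so (f) meets the standard; on (g) the weight is 59 less the opposing 6 gives net 53, > 48, so (g) meets the standard.
  All elements met. The complainant retains the burden for Stage III.2.
At Stage III.2 the complainant must meet a preponderance (weight exceeds 48): on (h) the weight is 49, which does exceed 48, so (h) meets the standard; on (i) the weight is 95 less the opposing 47 gives net 48, which does not exceed 48, so (i) does not meet the standard.
  Not every element is met, so the complainant fails to carry Stage III.2.
The licensee prevails on this issue.
Per-issue: Issue I → licensee; Issue II → complainant; Issue III → licensee. The complainant must prevail on at least one issue; overall, the complainant prevails.

complainant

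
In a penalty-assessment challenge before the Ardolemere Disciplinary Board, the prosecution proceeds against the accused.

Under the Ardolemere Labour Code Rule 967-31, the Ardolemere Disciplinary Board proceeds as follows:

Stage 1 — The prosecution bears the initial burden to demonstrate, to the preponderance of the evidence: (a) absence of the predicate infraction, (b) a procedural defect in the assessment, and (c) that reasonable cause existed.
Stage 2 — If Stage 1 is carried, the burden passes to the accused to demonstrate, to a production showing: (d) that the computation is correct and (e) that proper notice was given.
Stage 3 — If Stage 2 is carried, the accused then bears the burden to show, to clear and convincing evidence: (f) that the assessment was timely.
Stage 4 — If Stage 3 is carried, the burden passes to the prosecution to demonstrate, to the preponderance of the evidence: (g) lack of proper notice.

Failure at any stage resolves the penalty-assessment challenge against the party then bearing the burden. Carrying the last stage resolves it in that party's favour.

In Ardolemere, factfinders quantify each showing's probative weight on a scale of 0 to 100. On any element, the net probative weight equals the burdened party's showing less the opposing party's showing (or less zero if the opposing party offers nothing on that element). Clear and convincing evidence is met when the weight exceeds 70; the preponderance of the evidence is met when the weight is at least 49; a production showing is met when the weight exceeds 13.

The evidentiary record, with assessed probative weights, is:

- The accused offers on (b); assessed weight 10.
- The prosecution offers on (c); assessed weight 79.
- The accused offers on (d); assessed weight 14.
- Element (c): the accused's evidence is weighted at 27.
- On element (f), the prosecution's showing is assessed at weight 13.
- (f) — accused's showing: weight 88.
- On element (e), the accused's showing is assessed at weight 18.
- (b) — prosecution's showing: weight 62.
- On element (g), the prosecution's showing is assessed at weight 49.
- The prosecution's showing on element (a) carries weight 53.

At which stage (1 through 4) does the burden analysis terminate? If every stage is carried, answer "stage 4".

At Stage 1 the prosecution must meet the preponderance of the evidence (weight is at least 49): on (a) the weight is 53, which does reach 49, so (a) meets the standard; on (b) the weight is 62 less the opposing 10 gives net 52, which does reach 49, so (b) meets the standard; on (c) the weight is 79 less the opposing 27 gives net 52, which does reach 49, so (c) meets the standard.
  All elements met. The burden passes to the accused.
At Stage 2 the accused must meet a production showing (weight exceeds 13): on (d) the weight is 14, which does exceed 13, so (d) meets the standard; on (e) the weight is 18, > 13, so (e) meets the standard.
  Stage 2 carried; the burden remains with the accused.
At Stage 3 the accused must meet clear and convincing evidence (weight exceeds 70): on (f) the weight is 88 less the opposing 13 gives net 75, which does exceed 70, so (f) meets the standard.
  Stage 3 is satisfied; the onus moves to the prosecution.
At Stage 4 the prosecution must meet the preponderance of the evidence (weight is at least 49): on (g) the weight is 49, ≥ 49, so (g) meets the standard.
  Stage 4 carried; the final stage is satisfied.
All stages carried — the prosecution prevails.

stage 4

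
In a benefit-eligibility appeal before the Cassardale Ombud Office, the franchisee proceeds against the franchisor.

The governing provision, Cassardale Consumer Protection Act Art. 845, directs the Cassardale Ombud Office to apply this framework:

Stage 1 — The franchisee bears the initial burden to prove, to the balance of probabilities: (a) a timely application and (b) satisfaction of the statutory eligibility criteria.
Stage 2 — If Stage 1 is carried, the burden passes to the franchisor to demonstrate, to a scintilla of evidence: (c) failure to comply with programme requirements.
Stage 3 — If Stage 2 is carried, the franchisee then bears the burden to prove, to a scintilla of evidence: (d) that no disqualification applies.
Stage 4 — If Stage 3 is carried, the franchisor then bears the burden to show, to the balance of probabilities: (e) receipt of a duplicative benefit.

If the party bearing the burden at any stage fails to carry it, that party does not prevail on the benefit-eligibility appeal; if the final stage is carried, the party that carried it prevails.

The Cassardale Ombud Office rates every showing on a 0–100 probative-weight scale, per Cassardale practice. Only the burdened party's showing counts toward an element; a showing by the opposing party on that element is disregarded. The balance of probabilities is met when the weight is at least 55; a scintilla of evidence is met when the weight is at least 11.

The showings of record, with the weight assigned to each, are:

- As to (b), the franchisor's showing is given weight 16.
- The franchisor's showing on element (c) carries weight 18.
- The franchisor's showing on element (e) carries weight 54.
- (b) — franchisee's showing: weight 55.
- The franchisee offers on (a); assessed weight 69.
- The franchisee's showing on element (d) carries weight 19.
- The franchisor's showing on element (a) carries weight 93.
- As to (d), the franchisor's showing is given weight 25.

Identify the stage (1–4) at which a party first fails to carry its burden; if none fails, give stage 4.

At Stage 1 the franchisee must meet the balance of probabilities (weight is at least 55): on (a) the weight is 69 (the franchisor's 93 is given no effect), ≥ 55, so (a) meets the standard; on (b) the weight is 55 (the franchisor's 16 is given no effect), which does reach 55, so (b) meets the standard.
  Stage 1 carried; the burden shifts to the franchisor.
At Stage 2 the franchisor must meet a scintilla of evidence (weight is at least 11): on (c) the weight is 18, which does reach 11, so (c) meets the standard.
  Stage 2 is satisfied; the onus moves to the franchisee.
At Stage 3 the franchisee must meet a scintilla of evidence (weight is at least 11): on (d) the weight is 19 (the franchisor's 25 is given no effect), ≥ 11, so (d) meets the standard.
  Stage 3 carried; the burden shifts to the franchisor.
At Stage 4 the franchisor must meet the balance of probabilities (weight is at least 55): on (e) the weight is 54, which does not reach 55, so (e) does not meet the standard.
  The franchisor does not carry Stage 4.
The analysis ends at Stage 4; the franchisee prevails.

stage 4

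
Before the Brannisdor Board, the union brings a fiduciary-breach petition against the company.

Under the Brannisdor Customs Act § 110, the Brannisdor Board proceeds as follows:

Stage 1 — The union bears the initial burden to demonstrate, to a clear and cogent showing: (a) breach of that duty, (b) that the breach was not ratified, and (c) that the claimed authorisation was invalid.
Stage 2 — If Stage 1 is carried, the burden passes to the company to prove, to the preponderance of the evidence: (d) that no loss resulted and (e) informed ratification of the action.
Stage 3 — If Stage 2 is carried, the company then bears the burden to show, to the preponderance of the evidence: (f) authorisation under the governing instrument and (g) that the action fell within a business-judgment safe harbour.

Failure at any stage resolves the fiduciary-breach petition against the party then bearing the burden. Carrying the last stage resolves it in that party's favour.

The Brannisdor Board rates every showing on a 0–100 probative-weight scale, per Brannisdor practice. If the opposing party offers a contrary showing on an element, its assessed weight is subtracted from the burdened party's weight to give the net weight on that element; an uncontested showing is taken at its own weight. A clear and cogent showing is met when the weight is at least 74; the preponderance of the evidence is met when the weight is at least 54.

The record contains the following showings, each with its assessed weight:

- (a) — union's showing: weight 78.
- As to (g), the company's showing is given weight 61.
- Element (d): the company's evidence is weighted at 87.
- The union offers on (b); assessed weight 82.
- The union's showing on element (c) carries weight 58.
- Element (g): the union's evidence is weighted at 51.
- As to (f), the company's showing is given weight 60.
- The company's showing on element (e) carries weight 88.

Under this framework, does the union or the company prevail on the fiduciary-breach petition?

company

Stage 1 — burden on union; standard: a clear and cogent showing (weight is at least 74).
    (a): 78 ≥ 74 [met]
    (b): 82 ≥ 74 [met]
    (c): 58 < 74 [not met]
  The union does not carry Stage 1.
The company prevails.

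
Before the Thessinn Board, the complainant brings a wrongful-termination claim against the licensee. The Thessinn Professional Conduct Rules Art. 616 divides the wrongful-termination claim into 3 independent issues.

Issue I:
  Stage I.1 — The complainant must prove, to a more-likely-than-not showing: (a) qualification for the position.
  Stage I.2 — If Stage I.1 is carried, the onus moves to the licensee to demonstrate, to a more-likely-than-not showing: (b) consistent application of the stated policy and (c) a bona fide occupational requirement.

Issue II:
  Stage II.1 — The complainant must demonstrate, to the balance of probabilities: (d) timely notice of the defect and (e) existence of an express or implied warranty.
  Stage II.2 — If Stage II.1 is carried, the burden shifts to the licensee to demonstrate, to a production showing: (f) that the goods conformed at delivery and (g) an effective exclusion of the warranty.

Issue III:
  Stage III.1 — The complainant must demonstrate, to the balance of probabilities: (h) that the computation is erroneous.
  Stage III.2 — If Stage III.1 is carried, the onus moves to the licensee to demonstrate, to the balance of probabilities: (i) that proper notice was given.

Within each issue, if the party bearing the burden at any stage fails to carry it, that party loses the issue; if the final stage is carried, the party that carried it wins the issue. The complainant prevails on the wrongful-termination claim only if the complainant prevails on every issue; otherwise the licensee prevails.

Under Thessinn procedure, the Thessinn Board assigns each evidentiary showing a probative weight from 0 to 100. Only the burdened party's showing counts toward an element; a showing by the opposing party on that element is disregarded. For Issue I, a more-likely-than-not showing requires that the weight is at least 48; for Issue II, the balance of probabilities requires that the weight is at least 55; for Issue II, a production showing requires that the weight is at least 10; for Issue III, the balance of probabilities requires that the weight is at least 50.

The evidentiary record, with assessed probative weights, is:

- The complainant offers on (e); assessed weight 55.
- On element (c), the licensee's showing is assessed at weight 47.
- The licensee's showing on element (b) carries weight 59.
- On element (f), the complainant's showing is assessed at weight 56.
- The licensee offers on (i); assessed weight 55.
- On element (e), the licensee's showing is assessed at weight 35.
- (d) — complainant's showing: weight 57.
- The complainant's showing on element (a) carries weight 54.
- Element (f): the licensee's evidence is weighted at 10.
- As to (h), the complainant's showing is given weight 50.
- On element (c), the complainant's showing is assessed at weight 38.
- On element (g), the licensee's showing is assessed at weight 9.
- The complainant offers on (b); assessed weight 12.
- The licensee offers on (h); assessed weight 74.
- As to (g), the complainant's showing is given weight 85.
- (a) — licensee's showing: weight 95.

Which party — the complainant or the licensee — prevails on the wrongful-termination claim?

— Issue I —
At Stage I.1 the complainant must meet a more-likely-than-not showing (weight is at least 48): on (a) the weight is 54 (the licensee's 95 is given no effect), ≥ 48, so (a) meets the standard.
  All elements met. The burden passes to the licensee.
At Stage I.2 the licensee must meet a more-likely-than-not showing (weight is at least 48): on (b) the weight is 59 (the complainant's 12 is given no effect), which does reach 48, so (b) meets the standard; on (c) the weight is 47 (the complainant's 38 is given no effect), < 48, so (c) does not meet the standard.
  The licensee does not carry Stage I.2.
The analysis ends at Stage I.2; the complainant prevails on this issue.
— Issue II —
At Stage II.1 the complainant must meet the balance of probabilities (weight is at least 55): on (d) the weight is 57, which does reach 55, so (d) meets the standard; on (e) the weight is 55 (the licensee's 35 is given no effect), ≥ 55, so (e) meets the standard.
  Stage II.1 carried; the burden shifts to the licensee.
At Stage II.2 the licensee must meet a production showing (weight is at least 10): on (f) the weight is 10 (the complainant's 56 is given no effect), which does reach 10, so (f) meets the standard; on (g) the weight is 9 (the complainant's 85 is given no effect), which does not reach 10, so (g) does not meet the standard.
  Stage II.2 not carried; the licensee fails its burden.
So the complainant prevails on this issue.
— Issue III —
Stage III.1 — burden on complainant; standard: the balance of probabilities (weight is at least 50).
    (h): 50 (licensee's 74 disregarded) ≥ 50 [met]
  Stage III.1 is satisfied; the onus moves to the licensee.
Stage III.2 — burden on licensee; standard: the balance of probabilities (weight is at least 50).
    (i): 55 ≥ 50 [met]
  All elements met at the final stage.
With every stage satisfied, the licensee prevails on this issue.
Per-issue: Issue I → complainant; Issue II → complainant; Issue III → licensee. The complainant must prevail on every issue; overall, the licensee prevails.

licensee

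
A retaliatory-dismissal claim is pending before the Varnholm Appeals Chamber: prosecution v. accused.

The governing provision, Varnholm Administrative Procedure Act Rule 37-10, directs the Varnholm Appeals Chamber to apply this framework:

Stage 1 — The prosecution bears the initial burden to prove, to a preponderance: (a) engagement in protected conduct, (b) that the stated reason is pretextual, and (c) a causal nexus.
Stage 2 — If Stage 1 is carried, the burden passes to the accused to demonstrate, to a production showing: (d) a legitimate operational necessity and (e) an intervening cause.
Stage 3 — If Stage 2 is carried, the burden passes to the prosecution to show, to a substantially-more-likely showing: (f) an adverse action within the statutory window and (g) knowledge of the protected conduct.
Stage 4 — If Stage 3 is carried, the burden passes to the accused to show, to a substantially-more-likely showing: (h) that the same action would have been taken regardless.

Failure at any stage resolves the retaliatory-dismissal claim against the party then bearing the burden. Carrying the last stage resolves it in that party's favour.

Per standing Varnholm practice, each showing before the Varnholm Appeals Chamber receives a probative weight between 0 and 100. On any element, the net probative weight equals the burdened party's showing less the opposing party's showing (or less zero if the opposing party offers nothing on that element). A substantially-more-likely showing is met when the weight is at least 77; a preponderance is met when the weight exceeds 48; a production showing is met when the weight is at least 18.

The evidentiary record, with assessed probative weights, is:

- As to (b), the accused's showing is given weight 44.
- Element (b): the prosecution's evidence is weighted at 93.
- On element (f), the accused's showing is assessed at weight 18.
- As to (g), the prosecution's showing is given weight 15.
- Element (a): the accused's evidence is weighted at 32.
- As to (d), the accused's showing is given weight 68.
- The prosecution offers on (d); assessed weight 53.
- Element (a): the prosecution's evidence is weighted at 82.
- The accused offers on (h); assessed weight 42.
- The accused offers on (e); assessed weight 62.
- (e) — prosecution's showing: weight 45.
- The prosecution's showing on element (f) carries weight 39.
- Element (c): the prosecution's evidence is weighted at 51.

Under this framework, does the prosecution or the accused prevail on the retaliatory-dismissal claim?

At Stage 1 the prosecution must meet a preponderance (weight exceeds 48): on (a) the weight is 82 less the opposing 32 gives net 50, which does exceed 48, so (a) meets the standard; on (b) the weight is 93 less the opposing 44 gives net 49, > 48, so (b) meets the standard; on (c) the weight is 51, > 48, so (c) meets the standard.
  The prosecution carries Stage 1; the accused now bears the burden.
At Stage 2 the accused must meet a production showing (weight is at least 18): on (d) the weight is 68 less the opposing 53 gives net 15, < 18, so (d) does not meet the standard; on (e) the weight is 62 less the opposing 45 gives net 17, which does not reach 18, so (e) does not meet the standard.
  Not every element is met, so the accused fails to carry Stage 2.
The prosecution prevails.

prosecution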